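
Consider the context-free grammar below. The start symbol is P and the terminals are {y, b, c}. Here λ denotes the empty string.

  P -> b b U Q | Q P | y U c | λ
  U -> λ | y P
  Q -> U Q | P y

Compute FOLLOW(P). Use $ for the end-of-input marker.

FIRST(U): from U->λ we get {λ}; from U->y P we get {y}. So FIRST(U) = {λ, y}.
FIRST(P): from P->b b U Q we get {b}; from P->Q P we get {b, y}; from P->y U c we get {y}; from P->λ we get {λ}. So FIRST(P) = {λ, b, y}.
FIRST(Q): from Q->U Q we get {b, y}; from Q->P y we get {b, y}. So FIRST(Q) = {b, y}.
FOLLOW(P) includes $ since P is the start symbol.
FOLLOW(U): in P->b b U Q, U is followed by Q with FIRST {b, y}; in P->y U c, U is followed by c with FIRST {c}; in Q->U Q, U is followed by Q with FIRST {b, y}. Thus FOLLOW(U) = {b, c, y}.
FOLLOW(P): in P->Q P, the suffix after P is empty (adds nothing new); in U->y P, the suffix after P is empty, so FOLLOW(P) ⊇ FOLLOW(U) = {b, c, y}; in Q->P y, P is followed by y with FIRST {y}. Thus FOLLOW(P) = {$, b, c, y}.
FOLLOW(Q): in P->b b U Q, the suffix after Q is empty, so FOLLOW(Q) ⊇ FOLLOW(P) = {$, b, c, y}; in P->Q P, Q is followed by P with FIRST {λ, b, y}; in P->Q P, the suffix after Q is nullable, so FOLLOW(Q) ⊇ FOLLOW(P) = {$, b, c, y}; in Q->U Q, the suffix after Q is empty (adds nothing new). Thus FOLLOW(Q) = {$, b, c, y}.

{$, b, c, y}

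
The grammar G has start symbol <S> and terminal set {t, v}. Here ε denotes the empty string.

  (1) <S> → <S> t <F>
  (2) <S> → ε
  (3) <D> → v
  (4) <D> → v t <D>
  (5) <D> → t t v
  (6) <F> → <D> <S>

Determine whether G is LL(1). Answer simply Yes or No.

FIRST(<S>) = {ε, t}
FIRST(<D>) = {t, v}
FIRST(<F>) = {t, v}
FOLLOW(<S>) = {$, t}
FOLLOW(<D>) = {$, t}
FOLLOW(<F>) = {$, t}
Cell M[<D>, v] receives both <D> → v and <D> → v t <D> — the grammar is not LL(1).

No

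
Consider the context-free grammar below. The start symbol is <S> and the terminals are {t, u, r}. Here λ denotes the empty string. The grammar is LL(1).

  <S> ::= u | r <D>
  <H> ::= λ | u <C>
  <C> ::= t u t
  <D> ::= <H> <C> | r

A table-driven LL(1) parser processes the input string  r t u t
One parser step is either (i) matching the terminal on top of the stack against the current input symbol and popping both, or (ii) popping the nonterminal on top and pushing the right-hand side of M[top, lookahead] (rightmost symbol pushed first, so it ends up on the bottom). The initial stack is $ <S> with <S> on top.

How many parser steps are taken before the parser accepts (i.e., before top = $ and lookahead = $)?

8

     Stack      Input      Action
  1  $ <S>      r t u t $  expand <S> ::= r <D>
  2  $ <D> r    r t u t $  match r
  3  $ <D>      t u t $    expand <D> ::= <H> <C>
  4  $ <C> <H>  t u t $    expand <H> ::= λ
  5  $ <C>      t u t $    expand <C> ::= t u t
  6  $ t u t    t u t $    match t
  7  $ t u      u t $      match u
  8  $ t        t $        match t
Accept reached after 8 steps.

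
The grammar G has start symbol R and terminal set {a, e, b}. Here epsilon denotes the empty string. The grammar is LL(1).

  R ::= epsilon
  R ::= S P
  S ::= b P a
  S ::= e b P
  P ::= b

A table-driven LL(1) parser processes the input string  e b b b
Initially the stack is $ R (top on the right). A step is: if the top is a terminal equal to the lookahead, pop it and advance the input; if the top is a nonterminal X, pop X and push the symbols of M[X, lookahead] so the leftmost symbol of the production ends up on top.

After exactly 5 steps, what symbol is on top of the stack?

step 1: stack=$ R  input=e b b b $  — expand R ::= S P
step 2: stack=$ P S  input=e b b b $  — expand S ::= e b P
step 3: stack=$ P P b e  input=e b b b $  — match e
step 4: stack=$ P P b  input=b b b $  — match b
step 5: stack=$ P P  input=b b $  — expand P ::= b
Stack after step 5: $ P b (top = b).

b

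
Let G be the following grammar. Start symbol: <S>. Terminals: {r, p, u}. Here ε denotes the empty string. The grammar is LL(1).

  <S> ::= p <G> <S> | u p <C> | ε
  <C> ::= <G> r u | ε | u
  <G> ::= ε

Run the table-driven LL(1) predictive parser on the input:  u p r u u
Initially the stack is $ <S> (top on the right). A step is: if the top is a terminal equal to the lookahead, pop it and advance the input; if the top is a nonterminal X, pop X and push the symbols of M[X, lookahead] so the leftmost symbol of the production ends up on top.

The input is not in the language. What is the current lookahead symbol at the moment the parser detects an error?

step 1: stack=$ <S>  input=u p r u u $  — expand <S> ::= u p <C>
step 2: stack=$ <C> p u  input=u p r u u $  — match u
step 3: stack=$ <C> p  input=p r u u $  — match p
step 4: stack=$ <C>  input=r u u $  — expand <C> ::= <G> r u
step 5: stack=$ u r <G>  input=r u u $  — expand <G> ::= ε
step 6: stack=$ u r  input=r u u $  — match r
step 7: stack=$ u  input=u u $  — match u
step 8: stack=$  input=u $  — error: stack empty but input remains

u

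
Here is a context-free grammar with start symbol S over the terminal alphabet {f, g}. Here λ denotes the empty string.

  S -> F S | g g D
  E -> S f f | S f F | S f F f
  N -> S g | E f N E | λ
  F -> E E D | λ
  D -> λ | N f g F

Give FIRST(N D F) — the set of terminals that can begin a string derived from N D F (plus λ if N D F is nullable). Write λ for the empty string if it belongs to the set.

{λ, f, g}

FIRST(S) = {g}  (via F S)
FIRST(E) = {g}  (via S f f, S f F, S f F f)
FIRST(N) = {λ, g}  (via S g, E f N E)
FIRST(F) = {λ, g}  (via E E D)
FIRST(D) = {λ, f, g}  (via N f g F)
FIRST(N D F): take FIRST of each symbol in turn, carrying on past any symbol whose FIRST contains λ; result {λ, f, g}.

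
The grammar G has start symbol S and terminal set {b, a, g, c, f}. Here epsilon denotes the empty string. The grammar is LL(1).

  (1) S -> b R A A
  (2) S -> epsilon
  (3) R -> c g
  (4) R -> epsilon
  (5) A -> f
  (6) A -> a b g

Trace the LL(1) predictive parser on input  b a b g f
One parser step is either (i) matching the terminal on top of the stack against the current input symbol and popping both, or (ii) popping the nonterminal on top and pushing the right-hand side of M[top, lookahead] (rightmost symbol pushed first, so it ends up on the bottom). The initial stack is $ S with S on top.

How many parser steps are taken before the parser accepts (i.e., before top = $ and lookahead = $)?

step 1: stack=$ S  input=b a b g f $  — expand S -> b R A A
step 2: stack=$ A A R b  input=b a b g f $  — match b
step 3: stack=$ A A R  input=a b g f $  — expand R -> epsilon
step 4: stack=$ A A  input=a b g f $  — expand A -> a b g
step 5: stack=$ A g b a  input=a b g f $  — match a
step 6: stack=$ A g b  input=b g f $  — match b
step 7: stack=$ A g  input=g f $  — match g
step 8: stack=$ A  input=f $  — expand A -> f
step 9: stack=$ f  input=f $  — match f
Accept reached after 9 steps.

9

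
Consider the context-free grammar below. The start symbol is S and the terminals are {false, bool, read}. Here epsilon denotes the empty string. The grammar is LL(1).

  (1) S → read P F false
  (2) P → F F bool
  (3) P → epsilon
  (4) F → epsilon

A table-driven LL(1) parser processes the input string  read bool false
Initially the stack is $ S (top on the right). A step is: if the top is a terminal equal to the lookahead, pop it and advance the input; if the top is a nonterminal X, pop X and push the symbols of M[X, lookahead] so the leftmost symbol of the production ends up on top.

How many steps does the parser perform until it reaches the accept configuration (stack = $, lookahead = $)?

     Stack               Input              Action
  1  $ S                 read bool false $  expand S → read P F false
  2  $ false F P read    read bool false $  match read
  3  $ false F P         bool false $       expand P → F F bool
  4  $ false F bool F F  bool false $       expand F → epsilon
  5  $ false F bool F    bool false $       expand F → epsilon
  6  $ false F bool      bool false $       match bool
  7  $ false F           false $            expand F → epsilon
  8  $ false             false $            match false
Accept reached after 8 steps.

8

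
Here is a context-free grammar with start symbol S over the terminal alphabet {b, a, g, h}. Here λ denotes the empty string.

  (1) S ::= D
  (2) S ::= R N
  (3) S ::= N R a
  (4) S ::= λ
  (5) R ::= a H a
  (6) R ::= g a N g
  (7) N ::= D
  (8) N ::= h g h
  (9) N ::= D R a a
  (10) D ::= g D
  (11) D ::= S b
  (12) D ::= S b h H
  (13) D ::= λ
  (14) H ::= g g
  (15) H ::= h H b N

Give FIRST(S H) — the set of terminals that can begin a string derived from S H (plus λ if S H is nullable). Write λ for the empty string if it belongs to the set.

FIRST(R): from R::=a H a we get {a}; from R::=g a N g we get {g}. So FIRST(R) = {a, g}.
FIRST(H): from H::=g g we get {g}; from H::=h H b N we get {h}. So FIRST(H) = {g, h}.
FIRST(S): from S::=D we get {λ, a, b, g, h}; from S::=R N we get {a, g}; from S::=N R a we get {a, b, g, h}; from S::=λ we get {λ}. So FIRST(S) = {λ, a, b, g, h}.
FIRST(D): from D::=g D we get {g}; from D::=S b we get {a, b, g, h}; from D::=S b h H we get {a, b, g, h}; from D::=λ we get {λ}. So FIRST(D) = {λ, a, b, g, h}.
FIRST(N): from N::=D we get {λ, a, b, g, h}; from N::=h g h we get {h}; from N::=D R a a we get {a, b, g, h}. So FIRST(N) = {λ, a, b, g, h}.
FIRST(S H): take FIRST of each symbol in turn, carrying on past any symbol whose FIRST contains λ; result {a, b, g, h}.

{a, b, g, h}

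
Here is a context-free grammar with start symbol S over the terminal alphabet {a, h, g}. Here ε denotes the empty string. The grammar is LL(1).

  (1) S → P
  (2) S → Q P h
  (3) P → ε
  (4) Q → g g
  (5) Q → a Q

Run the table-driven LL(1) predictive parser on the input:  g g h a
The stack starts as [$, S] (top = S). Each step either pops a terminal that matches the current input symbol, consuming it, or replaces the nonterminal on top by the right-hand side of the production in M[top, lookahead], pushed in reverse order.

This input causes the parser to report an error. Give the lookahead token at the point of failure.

     Stack      Input      Action
  1  $ S        g g h a $  expand S → Q P h
  2  $ h P Q    g g h a $  expand Q → g g
  3  $ h P g g  g g h a $  match g
  4  $ h P g    g h a $    match g
  5  $ h P      h a $      expand P → ε
  6  $ h        h a $      match h
  7  $          a $        error: stack empty but input remains

a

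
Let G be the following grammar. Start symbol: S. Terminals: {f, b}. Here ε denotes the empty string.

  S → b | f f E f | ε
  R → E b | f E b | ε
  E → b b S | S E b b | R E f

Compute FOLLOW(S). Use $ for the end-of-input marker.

FIRST(S) = {ε, b, f}
FIRST(R) = {ε, b, f}  (via E b)
FIRST(E) = {b, f}  (via S E b b, R E f)
FOLLOW(S) includes $ since S is the start symbol.
FOLLOW(R): in E→R E f, R is followed by E f with FIRST {b, f}. Thus FOLLOW(R) = {b, f}.
FOLLOW(E): in S→f f E f, E is followed by f with FIRST {f}; in R→E b, E is followed by b with FIRST {b}; in R→f E b, E is followed by b with FIRST {b}; in E→S E b b, E is followed by b b with FIRST {b}; in E→R E f, E is followed by f with FIRST {f}. Thus FOLLOW(E) = {b, f}.
FOLLOW(S): in E→b b S, the suffix after S is empty, so FOLLOW(S) ⊇ FOLLOW(E) = {b, f}; in E→S E b b, S is followed by E b b with FIRST {b, f}. Thus FOLLOW(S) = {$, b, f}.

{$, b, f}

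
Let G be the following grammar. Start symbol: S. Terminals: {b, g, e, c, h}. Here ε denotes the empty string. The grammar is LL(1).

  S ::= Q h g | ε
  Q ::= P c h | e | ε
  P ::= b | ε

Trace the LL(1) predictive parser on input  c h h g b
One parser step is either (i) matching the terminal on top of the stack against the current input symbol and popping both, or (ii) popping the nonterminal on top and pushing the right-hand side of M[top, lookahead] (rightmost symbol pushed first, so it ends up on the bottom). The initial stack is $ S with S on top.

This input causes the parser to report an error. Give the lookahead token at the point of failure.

     Stack        Input        Action
  1  $ S          c h h g b $  expand S ::= Q h g
  2  $ g h Q      c h h g b $  expand Q ::= P c h
  3  $ g h h c P  c h h g b $  expand P ::= ε
  4  $ g h h c    c h h g b $  match c
  5  $ g h h      h h g b $    match h
  6  $ g h        h g b $      match h
  7  $ g          g b $        match g
  8  $            b $          error: stack empty but input remains

b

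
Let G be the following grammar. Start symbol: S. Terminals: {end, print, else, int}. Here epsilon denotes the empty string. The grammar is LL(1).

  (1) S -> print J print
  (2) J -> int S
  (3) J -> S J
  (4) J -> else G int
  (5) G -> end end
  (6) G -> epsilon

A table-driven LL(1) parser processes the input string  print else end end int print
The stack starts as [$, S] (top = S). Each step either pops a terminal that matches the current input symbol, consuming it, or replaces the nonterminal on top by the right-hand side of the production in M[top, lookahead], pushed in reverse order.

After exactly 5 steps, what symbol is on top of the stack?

step 1: stack=$ S  input=print else end end int print $  — expand S -> print J print
step 2: stack=$ print J print  input=print else end end int print $  — match print
step 3: stack=$ print J  input=else end end int print $  — expand J -> else G int
step 4: stack=$ print int G else  input=else end end int print $  — match else
step 5: stack=$ print int G  input=end end int print $  — expand G -> end end
Stack after step 5: $ print int end end (top = end).

end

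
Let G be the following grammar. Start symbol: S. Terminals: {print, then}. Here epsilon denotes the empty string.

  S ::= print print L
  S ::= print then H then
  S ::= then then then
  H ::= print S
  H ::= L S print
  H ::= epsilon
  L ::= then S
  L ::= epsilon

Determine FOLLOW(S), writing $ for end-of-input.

FIRST(S) = {print, then}
FIRST(L) = {epsilon, then}
FIRST(H) = {epsilon, print, then}  (via L S print)
FOLLOW(S) includes $ since S is the start symbol.
FOLLOW(H): in S::=print then H then, H is followed by then with FIRST {then}. Thus FOLLOW(H) = {then}.
FOLLOW(S): in H::=print S, the suffix after S is empty, so FOLLOW(S) ⊇ FOLLOW(H) = {then}; in H::=L S print, S is followed by print with FIRST {print}; in L::=then S, the suffix after S is empty, so FOLLOW(S) ⊇ FOLLOW(L) = {$, print, then}. Thus FOLLOW(S) = {$, print, then}.
FOLLOW(L): in S::=print print L, the suffix after L is empty, so FOLLOW(L) ⊇ FOLLOW(S) = {$, print, then}; in H::=L S print, L is followed by S print with FIRST {print, then}. Thus FOLLOW(L) = {$, print, then}.

{$, print, then}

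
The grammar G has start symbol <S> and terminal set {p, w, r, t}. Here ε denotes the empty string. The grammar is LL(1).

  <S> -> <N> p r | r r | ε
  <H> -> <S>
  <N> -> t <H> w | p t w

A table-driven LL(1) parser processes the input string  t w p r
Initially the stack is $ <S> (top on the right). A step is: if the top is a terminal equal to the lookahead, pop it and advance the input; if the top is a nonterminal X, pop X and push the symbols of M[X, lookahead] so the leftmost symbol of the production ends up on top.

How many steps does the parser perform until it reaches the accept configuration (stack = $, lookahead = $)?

     Stack          Input      Action
  1  $ <S>          t w p r $  expand <S> -> <N> p r
  2  $ r p <N>      t w p r $  expand <N> -> t <H> w
  3  $ r p w <H> t  t w p r $  match t
  4  $ r p w <H>    w p r $    expand <H> -> <S>
  5  $ r p w <S>    w p r $    expand <S> -> ε
  6  $ r p w        w p r $    match w
  7  $ r p          p r $      match p
  8  $ r            r $        match r
Accept reached after 8 steps.

8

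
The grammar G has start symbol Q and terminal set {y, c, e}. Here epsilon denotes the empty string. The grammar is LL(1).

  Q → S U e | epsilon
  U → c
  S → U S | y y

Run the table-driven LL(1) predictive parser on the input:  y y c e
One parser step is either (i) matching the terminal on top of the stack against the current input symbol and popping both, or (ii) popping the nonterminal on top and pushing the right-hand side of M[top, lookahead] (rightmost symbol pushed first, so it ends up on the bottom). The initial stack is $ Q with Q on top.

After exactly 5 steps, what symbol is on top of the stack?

c

     Stack      Input      Action
  1  $ Q        y y c e $  expand Q → S U e
  2  $ e U S    y y c e $  expand S → y y
  3  $ e U y y  y y c e $  match y
  4  $ e U y    y c e $    match y
  5  $ e U      c e $      expand U → c
Stack after step 5: $ e c (top = c).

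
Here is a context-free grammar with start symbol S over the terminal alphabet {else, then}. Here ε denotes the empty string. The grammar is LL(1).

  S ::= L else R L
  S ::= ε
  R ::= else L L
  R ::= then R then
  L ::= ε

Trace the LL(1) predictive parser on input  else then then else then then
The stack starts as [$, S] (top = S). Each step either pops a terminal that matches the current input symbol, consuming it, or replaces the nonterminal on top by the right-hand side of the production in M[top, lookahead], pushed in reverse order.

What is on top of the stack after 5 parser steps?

     Stack            Input                            Action
  1  $ S              else then then else then then $  expand S ::= L else R L
  2  $ L R else L     else then then else then then $  expand L ::= ε
  3  $ L R else       else then then else then then $  match else
  4  $ L R            then then else then then $       expand R ::= then R then
  5  $ L then R then  then then else then then $       match then
Stack after step 5: $ L then R (top = R).

R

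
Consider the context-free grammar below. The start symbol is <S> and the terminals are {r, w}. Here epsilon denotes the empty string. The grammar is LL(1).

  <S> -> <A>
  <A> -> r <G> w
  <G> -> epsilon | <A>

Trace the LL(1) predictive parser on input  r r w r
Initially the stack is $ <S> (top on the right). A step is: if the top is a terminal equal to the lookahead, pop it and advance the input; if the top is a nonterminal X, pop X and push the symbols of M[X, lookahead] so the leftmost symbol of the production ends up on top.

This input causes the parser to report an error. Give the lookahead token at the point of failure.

r

step 1: stack=$ <S>  input=r r w r $  — expand <S> -> <A>
step 2: stack=$ <A>  input=r r w r $  — expand <A> -> r <G> w
step 3: stack=$ w <G> r  input=r r w r $  — match r
step 4: stack=$ w <G>  input=r w r $  — expand <G> -> <A>
step 5: stack=$ w <A>  input=r w r $  — expand <A> -> r <G> w
step 6: stack=$ w w <G> r  input=r w r $  — match r
step 7: stack=$ w w <G>  input=w r $  — expand <G> -> epsilon
step 8: stack=$ w w  input=w r $  — match w
step 9: stack=$ w  input=r $  — error: top is terminal w but lookahead is r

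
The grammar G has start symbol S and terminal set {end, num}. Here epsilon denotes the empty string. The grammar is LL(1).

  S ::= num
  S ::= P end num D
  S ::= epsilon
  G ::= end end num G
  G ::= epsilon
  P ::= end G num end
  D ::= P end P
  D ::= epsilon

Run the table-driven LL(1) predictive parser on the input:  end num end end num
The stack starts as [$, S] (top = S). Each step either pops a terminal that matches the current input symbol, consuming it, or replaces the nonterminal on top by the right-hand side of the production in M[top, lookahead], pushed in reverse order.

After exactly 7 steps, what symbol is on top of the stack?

num

step 1: stack=$ S  input=end num end end num $  — expand S ::= P end num D
step 2: stack=$ D num end P  input=end num end end num $  — expand P ::= end G num end
step 3: stack=$ D num end end num G end  input=end num end end num $  — match end
step 4: stack=$ D num end end num G  input=num end end num $  — expand G ::= epsilon
step 5: stack=$ D num end end num  input=num end end num $  — match num
step 6: stack=$ D num end end  input=end end num $  — match end
step 7: stack=$ D num end  input=end num $  — match end
Stack after step 7: $ D num (top = num).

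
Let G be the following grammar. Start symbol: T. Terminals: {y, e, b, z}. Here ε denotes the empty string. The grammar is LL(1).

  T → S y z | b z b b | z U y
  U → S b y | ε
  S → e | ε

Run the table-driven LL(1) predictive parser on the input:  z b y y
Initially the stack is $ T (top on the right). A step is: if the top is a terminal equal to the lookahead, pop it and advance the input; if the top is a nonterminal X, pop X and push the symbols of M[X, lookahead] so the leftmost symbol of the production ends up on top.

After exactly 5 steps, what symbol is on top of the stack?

y

     Stack      Input      Action
  1  $ T        z b y y $  expand T → z U y
  2  $ y U z    z b y y $  match z
  3  $ y U      b y y $    expand U → S b y
  4  $ y y b S  b y y $    expand S → ε
  5  $ y y b    b y y $    match b
Stack after step 5: $ y y (top = y).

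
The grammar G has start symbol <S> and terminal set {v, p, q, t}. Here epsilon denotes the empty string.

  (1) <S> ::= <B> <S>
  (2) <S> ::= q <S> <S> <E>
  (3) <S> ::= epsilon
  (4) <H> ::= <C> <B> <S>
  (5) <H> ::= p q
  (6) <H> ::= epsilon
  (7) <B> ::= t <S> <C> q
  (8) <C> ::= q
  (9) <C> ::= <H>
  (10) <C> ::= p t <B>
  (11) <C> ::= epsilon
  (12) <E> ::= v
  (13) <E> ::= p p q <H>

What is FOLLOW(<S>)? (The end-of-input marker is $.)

FIRST(<B>) = {t}
FIRST(<E>) = {p, v}
FIRST(<S>) = {epsilon, q, t}  (via <B> <S>)
FIRST(<H>) = {epsilon, p, q, t}  (via <C> <B> <S>)
FIRST(<C>) = {epsilon, p, q, t}  (via <H>)
FOLLOW(<S>) includes $ since <S> is the start symbol.
FOLLOW(<C>): in <H>::=<C> <B> <S>, <C> is followed by <B> <S> with FIRST {t}; in <B>::=t <S> <C> q, <C> is followed by q with FIRST {q}. Thus FOLLOW(<C>) = {q, t}.
FOLLOW(<S>): in <S>::=<B> <S>, the suffix after <S> is empty (adds nothing new); in <S>::=q <S> <S> <E> (occurrence 1), <S> is followed by <S> <E> with FIRST {p, q, t, v}; in <S>::=q <S> <S> <E> (occurrence 2), <S> is followed by <E> with FIRST {p, v}; in <H>::=<C> <B> <S>, the suffix after <S> is empty, so FOLLOW(<S>) ⊇ FOLLOW(<H>) = {$, p, q, t, v}; in <B>::=t <S> <C> q, <S> is followed by <C> q with FIRST {p, q, t}. Thus FOLLOW(<S>) = {$, p, q, t, v}.
FOLLOW(<E>): in <S>::=q <S> <S> <E>, the suffix after <E> is empty, so FOLLOW(<E>) ⊇ FOLLOW(<S>) = {$, p, q, t, v}. Thus FOLLOW(<E>) = {$, p, q, t, v}.
FOLLOW(<H>): in <C>::=<H>, the suffix after <H> is empty, so FOLLOW(<H>) ⊇ FOLLOW(<C>) = {q, t}; in <E>::=p p q <H>, the suffix after <H> is empty, so FOLLOW(<H>) ⊇ FOLLOW(<E>) = {$, p, q, t, v}. Thus FOLLOW(<H>) = {$, p, q, t, v}.
FOLLOW(<B>): in <S>::=<B> <S>, <B> is followed by <S> with FIRST {epsilon, q, t}; in <S>::=<B> <S>, the suffix after <B> is nullable, so FOLLOW(<B>) ⊇ FOLLOW(<S>) = {$, p, q, t, v}; in <H>::=<C> <B> <S>, <B> is followed by <S> with FIRST {epsilon, q, t}; in <H>::=<C> <B> <S>, the suffix after <B> is nullable, so FOLLOW(<B>) ⊇ FOLLOW(<H>) = {$, p, q, t, v}; in <C>::=p t <B>, the suffix after <B> is empty, so FOLLOW(<B>) ⊇ FOLLOW(<C>) = {q, t}. Thus FOLLOW(<B>) = {$, p, q, t, v}.

{$, p, q, t, v}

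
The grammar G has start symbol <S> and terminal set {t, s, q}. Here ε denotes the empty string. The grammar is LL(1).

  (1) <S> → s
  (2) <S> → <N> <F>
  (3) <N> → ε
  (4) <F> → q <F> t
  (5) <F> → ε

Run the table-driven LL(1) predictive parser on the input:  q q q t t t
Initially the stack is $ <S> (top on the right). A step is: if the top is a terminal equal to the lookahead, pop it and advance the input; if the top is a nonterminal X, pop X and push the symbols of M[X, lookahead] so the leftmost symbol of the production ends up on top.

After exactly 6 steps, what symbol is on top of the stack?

<F>

step 1: stack=$ <S>  input=q q q t t t $  — expand <S> → <N> <F>
step 2: stack=$ <F> <N>  input=q q q t t t $  — expand <N> → ε
step 3: stack=$ <F>  input=q q q t t t $  — expand <F> → q <F> t
step 4: stack=$ t <F> q  input=q q q t t t $  — match q
step 5: stack=$ t <F>  input=q q t t t $  — expand <F> → q <F> t
step 6: stack=$ t t <F> q  input=q q t t t $  — match q
Stack after step 6: $ t t <F> (top = <F>).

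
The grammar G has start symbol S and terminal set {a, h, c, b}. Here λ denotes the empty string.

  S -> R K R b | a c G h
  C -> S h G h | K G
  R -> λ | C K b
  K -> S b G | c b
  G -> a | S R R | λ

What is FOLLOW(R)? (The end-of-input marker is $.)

{a, b, c, h}

FIRST(S) = {a, c}  (via R K R b)
FIRST(K) = {a, c}  (via S b G)
FIRST(G) = {λ, a, c}  (via S R R)
FIRST(C) = {a, c}  (via S h G h, K G)
FIRST(R) = {λ, a, c}  (via C K b)
FOLLOW(S) includes $ since S is the start symbol.
FOLLOW(C): in R->C K b, C is followed by K b with FIRST {a, c}. Thus FOLLOW(C) = {a, c}.
FOLLOW(K): in S->R K R b, K is followed by R b with FIRST {a, b, c}; in C->K G, K is followed by G with FIRST {λ, a, c}; in C->K G, the suffix after K is nullable, so FOLLOW(K) ⊇ FOLLOW(C) = {a, c}; in R->C K b, K is followed by b with FIRST {b}. Thus FOLLOW(K) = {a, b, c}.
FOLLOW(G): in S->a c G h, G is followed by h with FIRST {h}; in C->S h G h, G is followed by h with FIRST {h}; in C->K G, the suffix after G is empty, so FOLLOW(G) ⊇ FOLLOW(C) = {a, c}; in K->S b G, the suffix after G is empty, so FOLLOW(G) ⊇ FOLLOW(K) = {a, b, c}. Thus FOLLOW(G) = {a, b, c, h}.
FOLLOW(S): in C->S h G h, S is followed by h G h with FIRST {h}; in K->S b G, S is followed by b G with FIRST {b}; in G->S R R, S is followed by R R with FIRST {λ, a, c}; in G->S R R, the suffix after S is nullable, so FOLLOW(S) ⊇ FOLLOW(G) = {a, b, c, h}. Thus FOLLOW(S) = {$, a, b, c, h}.
FOLLOW(R): in S->R K R b (occurrence 1), R is followed by K R b with FIRST {a, c}; in S->R K R b (occurrence 2), R is followed by b with FIRST {b}; in G->S R R (occurrence 1), R is followed by R with FIRST {λ, a, c}; in G->S R R (occurrence 1), the suffix after R is nullable, so FOLLOW(R) ⊇ FOLLOW(G) = {a, b, c, h}; in G->S R R (occurrence 2), the suffix after R is empty, so FOLLOW(R) ⊇ FOLLOW(G) = {a, b, c, h}. Thus FOLLOW(R) = {a, b, c, h}.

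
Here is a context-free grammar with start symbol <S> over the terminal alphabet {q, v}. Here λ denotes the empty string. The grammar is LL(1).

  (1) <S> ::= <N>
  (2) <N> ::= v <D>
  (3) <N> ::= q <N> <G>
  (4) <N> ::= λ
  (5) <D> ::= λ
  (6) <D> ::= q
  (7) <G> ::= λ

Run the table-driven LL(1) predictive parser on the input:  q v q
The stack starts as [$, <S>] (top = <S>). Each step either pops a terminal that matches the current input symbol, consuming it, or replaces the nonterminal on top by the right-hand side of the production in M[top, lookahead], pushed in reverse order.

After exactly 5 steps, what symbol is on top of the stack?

     Stack        Input    Action
  1  $ <S>        q v q $  expand <S> ::= <N>
  2  $ <N>        q v q $  expand <N> ::= q <N> <G>
  3  $ <G> <N> q  q v q $  match q
  4  $ <G> <N>    v q $    expand <N> ::= v <D>
  5  $ <G> <D> v  v q $    match v
Stack after step 5: $ <G> <D> (top = <D>).

<D>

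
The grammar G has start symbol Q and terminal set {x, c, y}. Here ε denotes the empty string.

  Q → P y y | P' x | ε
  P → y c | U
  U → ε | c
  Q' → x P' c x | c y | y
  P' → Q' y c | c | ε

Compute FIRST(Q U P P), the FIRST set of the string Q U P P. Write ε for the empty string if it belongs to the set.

FIRST(U): from U→ε we get {ε}; from U→c we get {c}. So FIRST(U) = {ε, c}.
FIRST(Q'): from Q'→x P' c x we get {x}; from Q'→c y we get {c}; from Q'→y we get {y}. So FIRST(Q') = {c, x, y}.
FIRST(P): from P→y c we get {y}; from P→U we get {ε, c}. So FIRST(P) = {ε, c, y}.
FIRST(P'): from P'→Q' y c we get {c, x, y}; from P'→c we get {c}; from P'→ε we get {ε}. So FIRST(P') = {ε, c, x, y}.
FIRST(Q): from Q→P y y we get {c, y}; from Q→P' x we get {c, x, y}; from Q→ε we get {ε}. So FIRST(Q) = {ε, c, x, y}.
FIRST(Q U P P): take FIRST of each symbol in turn, carrying on past any symbol whose FIRST contains ε; result {ε, c, x, y}.

{ε, c, x, y}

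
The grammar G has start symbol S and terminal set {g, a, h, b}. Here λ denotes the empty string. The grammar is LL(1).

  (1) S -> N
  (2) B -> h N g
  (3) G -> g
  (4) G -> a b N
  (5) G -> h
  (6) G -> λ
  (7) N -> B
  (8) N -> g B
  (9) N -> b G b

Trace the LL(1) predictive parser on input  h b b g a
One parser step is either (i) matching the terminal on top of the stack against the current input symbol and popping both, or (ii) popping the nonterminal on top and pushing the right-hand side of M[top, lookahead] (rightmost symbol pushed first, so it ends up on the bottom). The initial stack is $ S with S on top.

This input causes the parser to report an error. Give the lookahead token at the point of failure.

      Stack      Input        Action
   1  $ S        h b b g a $  expand S -> N
   2  $ N        h b b g a $  expand N -> B
   3  $ B        h b b g a $  expand B -> h N g
   4  $ g N h    h b b g a $  match h
   5  $ g N      b b g a $    expand N -> b G b
   6  $ g b G b  b b g a $    match b
   7  $ g b G    b g a $      expand G -> λ
   8  $ g b      b g a $      match b
   9  $ g        g a $        match g
  10  $          a $          error: stack empty but input remains

a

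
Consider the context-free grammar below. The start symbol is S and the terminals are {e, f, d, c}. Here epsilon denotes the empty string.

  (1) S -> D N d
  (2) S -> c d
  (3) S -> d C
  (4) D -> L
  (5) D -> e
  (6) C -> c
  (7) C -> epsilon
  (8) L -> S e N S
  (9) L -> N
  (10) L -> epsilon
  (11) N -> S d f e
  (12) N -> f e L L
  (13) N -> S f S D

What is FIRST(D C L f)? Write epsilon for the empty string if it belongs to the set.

{c, d, e, f}

FIRST(C) = {epsilon, c}
FIRST(S) = {c, d, e, f}  (via D N d)
FIRST(N) = {c, d, e, f}  (via S d f e, S f S D)
FIRST(L) = {epsilon, c, d, e, f}  (via S e N S, N)
FIRST(D) = {epsilon, c, d, e, f}  (via L)
FIRST(D C L f): take FIRST of each symbol in turn, carrying on past any symbol whose FIRST contains epsilon; result {c, d, e, f}.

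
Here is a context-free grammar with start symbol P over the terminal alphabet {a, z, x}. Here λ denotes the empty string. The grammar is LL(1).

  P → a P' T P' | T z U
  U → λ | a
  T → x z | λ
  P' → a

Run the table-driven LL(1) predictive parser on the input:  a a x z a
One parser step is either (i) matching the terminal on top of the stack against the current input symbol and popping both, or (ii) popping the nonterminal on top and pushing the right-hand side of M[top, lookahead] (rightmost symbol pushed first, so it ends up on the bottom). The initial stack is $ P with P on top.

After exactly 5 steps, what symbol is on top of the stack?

step 1: stack=$ P  input=a a x z a $  — expand P → a P' T P'
step 2: stack=$ P' T P' a  input=a a x z a $  — match a
step 3: stack=$ P' T P'  input=a x z a $  — expand P' → a
step 4: stack=$ P' T a  input=a x z a $  — match a
step 5: stack=$ P' T  input=x z a $  — expand T → x z
Stack after step 5: $ P' z x (top = x).

x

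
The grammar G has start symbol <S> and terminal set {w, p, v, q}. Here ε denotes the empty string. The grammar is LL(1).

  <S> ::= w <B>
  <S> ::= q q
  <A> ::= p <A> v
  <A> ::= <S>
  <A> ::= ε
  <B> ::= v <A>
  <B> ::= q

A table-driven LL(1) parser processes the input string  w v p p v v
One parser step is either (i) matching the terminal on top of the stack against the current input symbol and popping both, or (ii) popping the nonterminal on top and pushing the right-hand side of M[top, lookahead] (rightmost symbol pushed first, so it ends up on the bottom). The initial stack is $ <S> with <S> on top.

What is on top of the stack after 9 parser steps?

v

step 1: stack=$ <S>  input=w v p p v v $  — expand <S> ::= w <B>
step 2: stack=$ <B> w  input=w v p p v v $  — match w
step 3: stack=$ <B>  input=v p p v v $  — expand <B> ::= v <A>
step 4: stack=$ <A> v  input=v p p v v $  — match v
step 5: stack=$ <A>  input=p p v v $  — expand <A> ::= p <A> v
step 6: stack=$ v <A> p  input=p p v v $  — match p
step 7: stack=$ v <A>  input=p v v $  — expand <A> ::= p <A> v
step 8: stack=$ v v <A> p  input=p v v $  — match p
step 9: stack=$ v v <A>  input=v v $  — expand <A> ::= ε
Stack after step 9: $ v v (top = v).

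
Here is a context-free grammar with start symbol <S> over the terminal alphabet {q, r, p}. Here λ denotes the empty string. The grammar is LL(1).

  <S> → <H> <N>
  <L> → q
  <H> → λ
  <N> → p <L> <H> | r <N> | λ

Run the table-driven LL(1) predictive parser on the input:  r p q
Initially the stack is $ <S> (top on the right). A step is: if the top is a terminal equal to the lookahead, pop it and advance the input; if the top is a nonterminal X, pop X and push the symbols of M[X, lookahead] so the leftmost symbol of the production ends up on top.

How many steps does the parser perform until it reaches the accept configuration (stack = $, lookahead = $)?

9

     Stack        Input    Action
  1  $ <S>        r p q $  expand <S> → <H> <N>
  2  $ <N> <H>    r p q $  expand <H> → λ
  3  $ <N>        r p q $  expand <N> → r <N>
  4  $ <N> r      r p q $  match r
  5  $ <N>        p q $    expand <N> → p <L> <H>
  6  $ <H> <L> p  p q $    match p
  7  $ <H> <L>    q $      expand <L> → q
  8  $ <H> q      q $      match q
  9  $ <H>        $        expand <H> → λ
Accept reached after 9 steps.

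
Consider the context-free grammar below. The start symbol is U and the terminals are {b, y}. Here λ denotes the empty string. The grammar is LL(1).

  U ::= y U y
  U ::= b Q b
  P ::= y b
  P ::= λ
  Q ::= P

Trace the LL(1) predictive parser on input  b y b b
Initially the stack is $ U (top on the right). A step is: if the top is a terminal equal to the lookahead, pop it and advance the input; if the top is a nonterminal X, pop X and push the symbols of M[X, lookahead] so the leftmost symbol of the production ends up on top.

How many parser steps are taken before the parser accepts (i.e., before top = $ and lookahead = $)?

     Stack    Input      Action
  1  $ U      b y b b $  expand U ::= b Q b
  2  $ b Q b  b y b b $  match b
  3  $ b Q    y b b $    expand Q ::= P
  4  $ b P    y b b $    expand P ::= y b
  5  $ b b y  y b b $    match y
  6  $ b b    b b $      match b
  7  $ b      b $        match b
Accept reached after 7 steps.

7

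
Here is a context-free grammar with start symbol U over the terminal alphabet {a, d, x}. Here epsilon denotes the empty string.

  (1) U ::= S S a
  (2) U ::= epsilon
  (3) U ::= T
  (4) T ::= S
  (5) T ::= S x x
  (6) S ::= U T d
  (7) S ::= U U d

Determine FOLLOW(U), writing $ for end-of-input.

{$, d}

FIRST(U) = {epsilon, d}  (via S S a, T)
FIRST(T) = {d}  (via S, S x x)
FIRST(S) = {d}  (via U T d, U U d)
FOLLOW(U) includes $ since U is the start symbol.
FOLLOW(U): in S::=U T d, U is followed by T d with FIRST {d}; in S::=U U d (occurrence 1), U is followed by U d with FIRST {d}; in S::=U U d (occurrence 2), U is followed by d with FIRST {d}. Thus FOLLOW(U) = {$, d}.
FOLLOW(T): in U::=T, the suffix after T is empty, so FOLLOW(T) ⊇ FOLLOW(U) = {$, d}; in S::=U T d, T is followed by d with FIRST {d}. Thus FOLLOW(T) = {$, d}.
FOLLOW(S): in U::=S S a (occurrence 1), S is followed by S a with FIRST {d}; in U::=S S a (occurrence 2), S is followed by a with FIRST {a}; in T::=S, the suffix after S is empty, so FOLLOW(S) ⊇ FOLLOW(T) = {$, d}; in T::=S x x, S is followed by x x with FIRST {x}. Thus FOLLOW(S) = {$, a, d, x}.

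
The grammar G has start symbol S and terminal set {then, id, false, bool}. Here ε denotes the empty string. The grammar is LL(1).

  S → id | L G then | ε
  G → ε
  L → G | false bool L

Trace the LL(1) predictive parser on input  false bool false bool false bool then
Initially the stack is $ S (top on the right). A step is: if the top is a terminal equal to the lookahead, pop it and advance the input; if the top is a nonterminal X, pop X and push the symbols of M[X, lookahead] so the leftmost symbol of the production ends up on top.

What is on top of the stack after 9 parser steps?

     Stack                  Input                                    Action
  1  $ S                    false bool false bool false bool then $  expand S → L G then
  2  $ then G L             false bool false bool false bool then $  expand L → false bool L
  3  $ then G L bool false  false bool false bool false bool then $  match false
  4  $ then G L bool        bool false bool false bool then $        match bool
  5  $ then G L             false bool false bool then $             expand L → false bool L
  6  $ then G L bool false  false bool false bool then $             match false
  7  $ then G L bool        bool false bool then $                   match bool
  8  $ then G L             false bool then $                        expand L → false bool L
  9  $ then G L bool false  false bool then $                        match false
Stack after step 9: $ then G L bool (top = bool).

bool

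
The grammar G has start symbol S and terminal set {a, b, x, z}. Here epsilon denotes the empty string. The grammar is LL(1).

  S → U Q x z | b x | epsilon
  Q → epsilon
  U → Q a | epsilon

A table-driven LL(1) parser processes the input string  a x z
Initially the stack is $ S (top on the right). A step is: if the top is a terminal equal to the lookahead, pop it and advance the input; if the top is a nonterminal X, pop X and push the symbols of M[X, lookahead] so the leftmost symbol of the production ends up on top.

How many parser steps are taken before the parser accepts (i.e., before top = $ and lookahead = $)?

     Stack        Input    Action
  1  $ S          a x z $  expand S → U Q x z
  2  $ z x Q U    a x z $  expand U → Q a
  3  $ z x Q a Q  a x z $  expand Q → epsilon
  4  $ z x Q a    a x z $  match a
  5  $ z x Q      x z $    expand Q → epsilon
  6  $ z x        x z $    match x
  7  $ z          z $      match z
Accept reached after 7 steps.

7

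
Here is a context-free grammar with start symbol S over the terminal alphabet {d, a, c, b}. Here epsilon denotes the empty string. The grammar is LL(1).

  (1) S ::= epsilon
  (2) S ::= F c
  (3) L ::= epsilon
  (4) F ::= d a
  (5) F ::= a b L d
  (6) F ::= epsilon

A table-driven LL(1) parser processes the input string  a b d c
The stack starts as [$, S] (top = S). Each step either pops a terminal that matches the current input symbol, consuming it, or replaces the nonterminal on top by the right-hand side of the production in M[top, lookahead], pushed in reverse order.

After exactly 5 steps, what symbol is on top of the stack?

     Stack        Input      Action
  1  $ S          a b d c $  expand S ::= F c
  2  $ c F        a b d c $  expand F ::= a b L d
  3  $ c d L b a  a b d c $  match a
  4  $ c d L b    b d c $    match b
  5  $ c d L      d c $      expand L ::= epsilon
Stack after step 5: $ c d (top = d).

d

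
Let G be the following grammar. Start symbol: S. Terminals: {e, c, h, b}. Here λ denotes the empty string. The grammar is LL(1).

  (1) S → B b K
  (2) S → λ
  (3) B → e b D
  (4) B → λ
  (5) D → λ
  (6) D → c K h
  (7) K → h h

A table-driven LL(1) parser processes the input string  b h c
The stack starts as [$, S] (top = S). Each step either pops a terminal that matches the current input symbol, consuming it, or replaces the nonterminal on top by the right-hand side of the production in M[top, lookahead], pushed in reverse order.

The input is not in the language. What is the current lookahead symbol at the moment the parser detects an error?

c

     Stack    Input    Action
  1  $ S      b h c $  expand S → B b K
  2  $ K b B  b h c $  expand B → λ
  3  $ K b    b h c $  match b
  4  $ K      h c $    expand K → h h
  5  $ h h    h c $    match h
  6  $ h      c $      error: top is terminal h but lookahead is c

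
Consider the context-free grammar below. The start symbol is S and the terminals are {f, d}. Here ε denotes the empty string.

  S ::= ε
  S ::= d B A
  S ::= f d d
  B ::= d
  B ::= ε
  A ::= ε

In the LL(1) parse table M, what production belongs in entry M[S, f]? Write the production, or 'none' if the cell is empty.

FIRST(S) = {ε, d, f}
FIRST(B) = {ε, d}
FIRST(A) = {ε}
FOLLOW(S) includes $ since S is the start symbol.
FOLLOW(S): S appears on no right-hand side. Thus FOLLOW(S) = {$}.
For S ::= ε: FIRST(ε) = {ε}, so it goes in M[S, t] for t ∈ {}; since ε ∈ FIRST, also for every t ∈ FOLLOW(S) = {$}.
For S ::= d B A: FIRST(d B A) = {d}, so it goes in M[S, t] for t ∈ {d}.
For S ::= f d d: FIRST(f d d) = {f}, so it goes in M[S, t] for t ∈ {f}.

S ::= f d d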